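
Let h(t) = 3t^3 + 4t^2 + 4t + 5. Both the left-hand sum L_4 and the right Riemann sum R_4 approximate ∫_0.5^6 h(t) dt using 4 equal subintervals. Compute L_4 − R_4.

L_4 ≈ 857.7314453.
R_4 ≈ 1975.0908203.
L_4 − R_4 = -1117.359375.

-1117.359375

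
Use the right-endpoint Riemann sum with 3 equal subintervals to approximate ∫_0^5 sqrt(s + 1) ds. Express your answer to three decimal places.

Δs = (5 − 0)/3 = 5/3.
Right endpoints: 5/3, 10/3, 5.
f(5/3) ≈ 1.633, f(10/3) ≈ 2.082, f(5) ≈ 2.449.
Sum = Δs · [f(5/3) + f(10/3) + f(5)].
Sum ≈ 10.274.

10.274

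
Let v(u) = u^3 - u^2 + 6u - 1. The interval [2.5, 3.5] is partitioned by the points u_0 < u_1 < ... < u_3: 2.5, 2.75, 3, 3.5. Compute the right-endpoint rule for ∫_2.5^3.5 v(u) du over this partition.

41.24609375

Subinterval widths: 0.25, 0.25, 0.5.
Right endpoints: 2.75, 3, 3.5.
v(2.75) = 28.734375, v(3) = 35, v(3.5) = 50.625.
Sum = Σ Δu_i · v(u_i).
Sum = 41.24609375.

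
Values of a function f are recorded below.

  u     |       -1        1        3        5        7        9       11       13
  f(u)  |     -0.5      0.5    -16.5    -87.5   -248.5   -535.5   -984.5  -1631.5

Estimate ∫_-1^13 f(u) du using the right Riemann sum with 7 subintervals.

-7007

Δu = 2.
Sum = 2·[0.5 + (-16.5) + (-87.5) + (-248.5) + (-535.5) + (-984.5) + (-1631.5)] = -7007.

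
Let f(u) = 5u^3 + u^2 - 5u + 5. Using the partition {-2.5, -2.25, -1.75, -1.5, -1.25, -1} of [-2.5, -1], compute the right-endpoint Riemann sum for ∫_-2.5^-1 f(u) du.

-12.171875

Subinterval widths: 0.25, 0.5, 0.25, 0.25, 0.25.
Right endpoints: -2.25, -1.75, -1.5, -1.25, -1.
f(-2.25) = -35.640625, f(-1.75) = -9.984375, f(-1.5) = -2.125, f(-1.25) = 3.046875, f(-1) = 6.
Sum = Σ Δu_i · f(u_i).
Sum = -12.171875.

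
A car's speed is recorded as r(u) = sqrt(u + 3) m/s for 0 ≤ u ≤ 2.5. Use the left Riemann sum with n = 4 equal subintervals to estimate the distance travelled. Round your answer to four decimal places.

Δu = (2.5 − 0)/4 = 0.625.
Left endpoints: 0, 0.625, 1.25, 1.875.
r(0) ≈ 1.7321, r(0.625) ≈ 1.9039, r(1.25) ≈ 2.0616, r(1.875) ≈ 2.2079.
Sum = Δu · [r(0) + r(0.625) + r(1.25) + r(1.875)].
Sum ≈ 4.9409.

4.9409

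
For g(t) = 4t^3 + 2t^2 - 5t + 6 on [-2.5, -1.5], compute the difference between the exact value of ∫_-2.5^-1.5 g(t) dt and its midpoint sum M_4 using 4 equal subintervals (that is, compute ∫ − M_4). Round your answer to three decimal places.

-0.115

Exact integral: ∫_-2.5^-1.5 g(t) dt ≈ -9.83333.
M_4 = -9.71875.
Error ≈ -9.83333 − (-9.71875) ≈ -0.115.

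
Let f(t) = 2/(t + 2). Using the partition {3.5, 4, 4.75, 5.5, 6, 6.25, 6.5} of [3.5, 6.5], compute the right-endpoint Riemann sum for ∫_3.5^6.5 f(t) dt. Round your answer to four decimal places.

0.8333

Subinterval widths: 0.5, 0.75, 0.75, 0.5, 0.25, 0.25.
Right endpoints: 4, 4.75, 5.5, 6, 6.25, 6.5.
f(4) = 1/3, f(4.75) = 8/27, f(5.5) = 4/15, f(6) = 0.25, f(6.25) = 8/33, f(6.5) = 4/17.
Sum = Σ Δt_i · f(t_i).
Sum ≈ 0.8333.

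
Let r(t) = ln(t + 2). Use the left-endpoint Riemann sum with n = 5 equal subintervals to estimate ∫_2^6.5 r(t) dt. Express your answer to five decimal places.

7.79728

Δt = (6.5 − 2)/5 = 0.9.
Left endpoints: 2, 2.9, 3.8, 4.7, 5.6.
r(2) ≈ 1.38629, r(2.9) ≈ 1.58924, r(3.8) ≈ 1.75786, r(4.7) ≈ 1.90211, r(5.6) ≈ 2.02815.
Sum = Δt · [r(2) + r(2.9) + r(3.8) + r(4.7) + r(5.6)].
Sum ≈ 7.79728.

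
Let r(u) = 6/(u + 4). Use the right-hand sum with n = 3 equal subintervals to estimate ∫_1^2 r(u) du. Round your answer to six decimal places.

Δu = (2 − 1)/3 = 1/3.
Right endpoints: 4/3, 5/3, 2.
r(4/3) = 1.125, r(5/3) = 18/17, r(2) = 1.
Sum = Δu · [r(4/3) + r(5/3) + r(2)].
Sum ≈ 1.061275.

1.061275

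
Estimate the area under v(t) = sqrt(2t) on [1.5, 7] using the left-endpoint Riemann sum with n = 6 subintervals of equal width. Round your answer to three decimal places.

14.786

Δt = (7 − 1.5)/6 = 11/12.
Left endpoints: 1.5, 29/12, 10/3, 4.25, 31/6, 73/12.
v(1.5) ≈ 1.732, v(29/12) ≈ 2.198, v(10/3) ≈ 2.582, v(4.25) ≈ 2.915, v(31/6) ≈ 3.215, v(73/12) ≈ 3.488.
Sum = Δt · [v(1.5) + v(29/12) + v(10/3) + ...].
Sum ≈ 14.786.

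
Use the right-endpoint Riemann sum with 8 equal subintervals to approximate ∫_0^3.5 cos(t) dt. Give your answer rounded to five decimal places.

-0.76877

Δt = (3.5 − 0)/8 = 0.4375.
Right endpoints: 0.4375, 0.875, 1.3125, 1.75, 2.1875, 2.625, 3.0625, 3.5.
f(0.4375) ≈ 0.90581, f(0.875) ≈ 0.64100, f(1.3125) ≈ 0.25543, f(1.75) ≈ -0.17825, f(2.1875) ≈ -0.57835, f(2.625) ≈ -0.86951, f(3.0625) ≈ -0.99687, f(3.5) ≈ -0.93646.
Sum = Δt · [f(0.4375) + f(0.875) + f(1.3125) + ...].
Sum ≈ -0.76877.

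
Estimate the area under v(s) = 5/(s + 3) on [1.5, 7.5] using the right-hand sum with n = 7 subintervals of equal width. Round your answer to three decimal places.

3.977

Δs = (7.5 − 1.5)/7 = 6/7.
Right endpoints: 33/14, 45/14, 57/14, 69/14, 81/14, 93/14, 7.5.
v(33/14) = 14/15, v(45/14) = 70/87, v(57/14) = 70/99, v(69/14) = 70/111, v(81/14) = 70/123, v(93/14) = 14/27, v(7.5) = 10/21.
Sum = Δs · [v(33/14) + v(45/14) + v(57/14) + ...].
Sum ≈ 3.977.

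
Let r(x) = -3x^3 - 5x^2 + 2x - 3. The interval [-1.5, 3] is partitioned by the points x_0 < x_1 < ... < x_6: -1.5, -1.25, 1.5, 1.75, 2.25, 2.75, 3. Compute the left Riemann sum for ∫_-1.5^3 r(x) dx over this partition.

-96.484375

Subinterval widths: 0.25, 2.75, 0.25, 0.5, 0.5, 0.25.
Left endpoints: -1.5, -1.25, 1.5, 1.75, 2.25, 2.75.
r(-1.5) = -7.125, r(-1.25) = -7.453125, r(1.5) = -21.375, r(1.75) = -30.890625, r(2.25) = -57.984375, r(2.75) = -97.703125.
Sum = Σ Δx_i · r(x_i).
Sum = -96.484375.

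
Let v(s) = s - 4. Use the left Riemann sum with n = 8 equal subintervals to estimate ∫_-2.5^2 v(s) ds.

Δs = (2 − (-2.5))/8 = 0.5625.
Left endpoints: -2.5, -1.9375, -1.375, -0.8125, -0.25, 0.3125, 0.875, 1.4375.
v(-2.5) = -6.5, v(-1.9375) = -5.9375, v(-1.375) = -5.375, v(-0.8125) = -4.8125, v(-0.25) = -4.25, v(0.3125) = -3.6875, v(0.875) = -3.125, v(1.4375) = -2.5625.
Sum = Δs · [v(-2.5) + v(-1.9375) + v(-1.375) + ...].
Sum = -20.390625.

-20.390625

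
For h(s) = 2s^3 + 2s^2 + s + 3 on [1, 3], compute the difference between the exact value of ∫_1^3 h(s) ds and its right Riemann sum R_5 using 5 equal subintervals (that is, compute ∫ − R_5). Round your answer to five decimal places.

-14.74667

Exact integral: ∫_1^3 h(s) ds ≈ 67.3333333.
R_5 = 82.08.
Error ≈ 67.3333333 − 82.08 ≈ -14.74667.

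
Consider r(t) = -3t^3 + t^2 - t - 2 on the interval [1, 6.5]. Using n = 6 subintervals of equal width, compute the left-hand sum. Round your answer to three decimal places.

Δt = (6.5 − 1)/6 = 11/12.
Left endpoints: 1, 23/12, 17/6, 3.75, 14/3, 67/12.
r(1) = -5, r(23/12) = -12307/576, r(17/6) = -1561/24, r(3.75) = -149.890625, r(14/3) = -2608/9, r(67/12) = -95725/192.
Sum = Δt · [r(1) + r(23/12) + r(17/6) + ...].
Sum ≈ -943.840.

-943.840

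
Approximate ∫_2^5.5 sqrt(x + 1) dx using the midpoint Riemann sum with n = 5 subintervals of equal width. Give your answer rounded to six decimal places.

7.585658

Δx = (5.5 − 2)/5 = 0.7.
Midpoints: 2.35, 3.05, 3.75, 4.45, 5.15.
f(2.35) ≈ 1.830301, f(3.05) ≈ 2.012461, f(3.75) ≈ 2.179449, f(4.45) ≈ 2.334524, f(5.15) ≈ 2.479919.
Sum = Δx · [f(2.35) + f(3.05) + f(3.75) + f(4.45) + f(5.15)].
Sum ≈ 7.585658.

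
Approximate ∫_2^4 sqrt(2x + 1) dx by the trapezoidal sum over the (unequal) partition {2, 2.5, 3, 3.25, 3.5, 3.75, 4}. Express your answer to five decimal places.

Subinterval widths: 0.5, 0.5, 0.25, 0.25, 0.25, 0.25.
f(2) ≈ 2.23607, f(2.5) ≈ 2.44949, f(3) ≈ 2.64575, f(3.25) ≈ 2.73861, f(3.5) ≈ 2.82843, f(3.75) ≈ 2.91548, f(4) ≈ 3.00000.
On each subinterval the trapezoid contributes (Δx_i/2)·[f(x_{i-1}) + f(x_i)].
Sum ≈ 5.27155.

5.27155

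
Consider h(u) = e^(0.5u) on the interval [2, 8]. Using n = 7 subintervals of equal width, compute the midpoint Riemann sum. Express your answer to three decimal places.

102.970

Δu = (8 − 2)/7 = 6/7.
Midpoints: 17/7, 23/7, 29/7, 5, 41/7, 47/7, 53/7.
h(17/7) ≈ 3.368, h(23/7) ≈ 5.170, h(29/7) ≈ 7.936, h(5) ≈ 12.182, h(41/7) ≈ 18.701, h(47/7) ≈ 28.707, h(53/7) ≈ 44.067.
Sum = Δu · [h(17/7) + h(23/7) + h(29/7) + ...].
Sum ≈ 102.970.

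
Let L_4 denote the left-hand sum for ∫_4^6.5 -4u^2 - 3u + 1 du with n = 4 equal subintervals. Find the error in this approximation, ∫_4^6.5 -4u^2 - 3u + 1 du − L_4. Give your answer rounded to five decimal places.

Exact integral: ∫_4^6.5 f(u) du ≈ -317.7083333.
L_4 = -283.203125.
Error ≈ -317.7083333 − (-283.203125) ≈ -34.50521.

-34.50521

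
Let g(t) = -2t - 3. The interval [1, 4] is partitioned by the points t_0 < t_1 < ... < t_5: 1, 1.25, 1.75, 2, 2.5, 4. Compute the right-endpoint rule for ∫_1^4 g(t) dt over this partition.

Subinterval widths: 0.25, 0.5, 0.25, 0.5, 1.5.
Right endpoints: 1.25, 1.75, 2, 2.5, 4.
g(1.25) = -5.5, g(1.75) = -6.5, g(2) = -7, g(2.5) = -8, g(4) = -11.
Sum = Σ Δt_i · g(t_i).
Sum = -26.875.

-26.875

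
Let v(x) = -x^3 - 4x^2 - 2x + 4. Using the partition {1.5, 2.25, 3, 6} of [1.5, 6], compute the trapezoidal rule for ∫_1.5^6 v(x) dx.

-702.24609375

Subinterval widths: 0.75, 0.75, 3.
v(1.5) = -11.375, v(2.25) = -32.140625, v(3) = -65, v(6) = -368.
On each subinterval the trapezoid contributes (Δx_i/2)·[v(x_{i-1}) + v(x_i)].
Sum = -702.24609375.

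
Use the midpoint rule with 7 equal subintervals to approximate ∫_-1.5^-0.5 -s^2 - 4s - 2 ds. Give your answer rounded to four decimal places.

0.9184

Δs = (-0.5 − (-1.5))/7 = 1/7.
Midpoints: -10/7, -9/7, -8/7, -1, -6/7, -5/7, -4/7.
f(-10/7) = 82/49, f(-9/7) = 73/49, f(-8/7) = 62/49, f(-1) = 1, f(-6/7) = 34/49, f(-5/7) = 17/49, f(-4/7) = -2/49.
Sum = Δs · [f(-10/7) + f(-9/7) + f(-8/7) + ...].
Sum ≈ 0.9184.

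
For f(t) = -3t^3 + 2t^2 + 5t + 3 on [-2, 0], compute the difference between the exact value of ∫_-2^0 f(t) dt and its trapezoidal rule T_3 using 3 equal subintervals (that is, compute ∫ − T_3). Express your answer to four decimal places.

Exact integral: ∫_-2^0 f(t) dt ≈ 13.333333.
T_3 ≈ 14.962963.
Error ≈ 13.333333 − 14.962963 ≈ -1.6296.

-1.6296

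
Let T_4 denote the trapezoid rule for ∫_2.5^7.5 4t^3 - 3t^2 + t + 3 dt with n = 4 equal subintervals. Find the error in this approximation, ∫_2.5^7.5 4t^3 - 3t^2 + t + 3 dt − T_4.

Exact integral: ∫_2.5^7.5 f(t) dt = 2758.75.
T_4 = 2832.96875.
Error = 2758.75 − 2832.96875 = -74.21875.

-74.21875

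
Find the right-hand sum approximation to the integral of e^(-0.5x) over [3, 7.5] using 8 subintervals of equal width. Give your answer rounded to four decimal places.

0.3457

Δx = (7.5 − 3)/8 = 0.5625.
Right endpoints: 3.5625, 4.125, 4.6875, 5.25, 5.8125, 6.375, 6.9375, 7.5.
f(3.5625) ≈ 0.1684, f(4.125) ≈ 0.1271, f(4.6875) ≈ 0.0960, f(5.25) ≈ 0.0724, f(5.8125) ≈ 0.0547, f(6.375) ≈ 0.0413, f(6.9375) ≈ 0.0312, f(7.5) ≈ 0.0235.
Sum = Δx · [f(3.5625) + f(4.125) + f(4.6875) + ...].
Sum ≈ 0.3457.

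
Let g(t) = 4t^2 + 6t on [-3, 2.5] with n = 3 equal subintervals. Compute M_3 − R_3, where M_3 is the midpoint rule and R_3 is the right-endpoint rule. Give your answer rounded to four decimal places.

-38.6528

M_3 ≈ 42.421296.
R_3 ≈ 81.074074.
M_3 − R_3 ≈ -38.6528.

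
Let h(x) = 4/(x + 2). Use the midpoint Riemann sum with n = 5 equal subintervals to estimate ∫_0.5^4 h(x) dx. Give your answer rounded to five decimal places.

Δx = (4 − 0.5)/5 = 0.7.
Midpoints: 0.85, 1.55, 2.25, 2.95, 3.65.
h(0.85) = 80/57, h(1.55) = 80/71, h(2.25) = 16/17, h(2.95) = 80/99, h(3.65) = 80/113.
Sum = Δx · [h(0.85) + h(1.55) + h(2.25) + h(2.95) + h(3.65)].
Sum ≈ 3.49124.

3.49124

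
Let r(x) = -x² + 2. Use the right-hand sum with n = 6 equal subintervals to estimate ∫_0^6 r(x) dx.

-79

Δx = (6 − 0)/6 = 1.
Right endpoints: 1, 2, 3, 4, 5, 6.
r(1) = 1, r(2) = -2, r(3) = -7, r(4) = -14, r(5) = -23, r(6) = -34.
Sum = Δx · [r(1) + r(2) + r(3) + ...].
Sum = -79.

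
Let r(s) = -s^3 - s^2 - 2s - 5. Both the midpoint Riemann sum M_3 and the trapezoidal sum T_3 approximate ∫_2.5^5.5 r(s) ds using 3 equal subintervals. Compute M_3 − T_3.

9.75

M_3 = -305.
T_3 = -314.75.
M_3 − T_3 = 9.75.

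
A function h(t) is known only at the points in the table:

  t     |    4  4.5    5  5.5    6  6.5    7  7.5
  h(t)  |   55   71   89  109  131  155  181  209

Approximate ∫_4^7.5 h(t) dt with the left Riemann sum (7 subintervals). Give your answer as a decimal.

395.5

Δt = 0.5.
Sum = 0.5·[55 + 71 + 89 + 109 + 131 + 155 + 181] = 395.5.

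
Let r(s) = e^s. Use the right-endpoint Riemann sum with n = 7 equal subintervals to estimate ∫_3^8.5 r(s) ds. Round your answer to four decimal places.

Δs = (8.5 − 3)/7 = 11/14.
Right endpoints: 53/14, 32/7, 75/14, 43/7, 97/14, 54/7, 8.5.
r(53/14) ≈ 44.0671, r(32/7) ≈ 96.6821, r(75/14) ≈ 212.1180, r(43/7) ≈ 465.3813, r(97/14) ≈ 1021.0343, r(54/7) ≈ 2240.1222, r(8.5) ≈ 4914.7688.
Sum = Δs · [r(53/14) + r(32/7) + r(75/14) + ...].
Sum ≈ 7066.8510.

7066.8510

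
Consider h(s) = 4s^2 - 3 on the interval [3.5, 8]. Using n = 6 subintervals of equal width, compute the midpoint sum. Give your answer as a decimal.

611.15625

Δs = (8 − 3.5)/6 = 0.75.
Midpoints: 3.875, 4.625, 5.375, 6.125, 6.875, 7.625.
h(3.875) = 57.0625, h(4.625) = 82.5625, h(5.375) = 112.5625, h(6.125) = 147.0625, h(6.875) = 186.0625, h(7.625) = 229.5625.
Sum = Δs · [h(3.875) + h(4.625) + h(5.375) + ...].
Sum = 611.15625.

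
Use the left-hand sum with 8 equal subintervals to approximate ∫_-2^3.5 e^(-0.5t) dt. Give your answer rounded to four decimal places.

6.0137

Δt = (3.5 − (-2))/8 = 0.6875.
Left endpoints: -2, -1.3125, -0.625, 0.0625, 0.75, 1.4375, 2.125, 2.8125.
f(-2) ≈ 2.7183, f(-1.3125) ≈ 1.9276, f(-0.625) ≈ 1.3668, f(0.0625) ≈ 0.9692, f(0.75) ≈ 0.6873, f(1.4375) ≈ 0.4874, f(2.125) ≈ 0.3456, f(2.8125) ≈ 0.2451.
Sum = Δt · [f(-2) + f(-1.3125) + f(-0.625) + ...].
Sum ≈ 6.0137.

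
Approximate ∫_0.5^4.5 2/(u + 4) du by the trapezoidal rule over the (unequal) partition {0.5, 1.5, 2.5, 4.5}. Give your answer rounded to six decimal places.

1.282691

Subinterval widths: 1, 1, 2.
f(0.5) = 4/9, f(1.5) = 4/11, f(2.5) = 4/13, f(4.5) = 4/17.
On each subinterval the trapezoid contributes (Δu_i/2)·[f(u_{i-1}) + f(u_i)].
Sum ≈ 1.282691.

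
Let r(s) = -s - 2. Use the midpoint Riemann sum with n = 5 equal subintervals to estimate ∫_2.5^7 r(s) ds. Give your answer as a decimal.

Δs = (7 − 2.5)/5 = 0.9.
Midpoints: 2.95, 3.85, 4.75, 5.65, 6.55.
r(2.95) = -4.95, r(3.85) = -5.85, r(4.75) = -6.75, r(5.65) = -7.65, r(6.55) = -8.55.
Sum = Δs · [r(2.95) + r(3.85) + r(4.75) + r(5.65) + r(6.55)].
Sum = -30.375.

-30.375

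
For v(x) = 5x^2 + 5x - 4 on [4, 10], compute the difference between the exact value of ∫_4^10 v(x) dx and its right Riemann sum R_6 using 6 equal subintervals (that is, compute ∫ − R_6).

Exact integral: ∫_4^10 v(x) dx = 1746.
R_6 = 1976.
Error = 1746 − 1976 = -230.

-230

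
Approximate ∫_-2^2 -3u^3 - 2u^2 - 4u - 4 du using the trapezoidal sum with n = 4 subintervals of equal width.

-28

Δu = (2 − (-2))/4 = 1.
f(-2) = 20, f(-1) = 1, f(0) = -4, f(1) = -13, f(2) = -44.
T_4 = (Δu/2)·[f(u_0) + 2f(u_1) + 2f(u_2) + 2f(u_3) + f(u_4)].
Sum = -28.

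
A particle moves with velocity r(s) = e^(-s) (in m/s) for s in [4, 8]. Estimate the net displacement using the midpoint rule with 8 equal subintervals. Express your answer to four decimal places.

Δs = (8 − 4)/8 = 0.5.
Midpoints: 4.25, 4.75, 5.25, 5.75, 6.25, 6.75, 7.25, 7.75.
r(4.25) ≈ 0.0143, r(4.75) ≈ 0.0087, r(5.25) ≈ 0.0052, r(5.75) ≈ 0.0032, r(6.25) ≈ 0.0019, r(6.75) ≈ 0.0012, r(7.25) ≈ 0.0007, r(7.75) ≈ 0.0004.
Sum = Δs · [r(4.25) + r(4.75) + r(5.25) + ...].
Sum ≈ 0.0178.

0.0178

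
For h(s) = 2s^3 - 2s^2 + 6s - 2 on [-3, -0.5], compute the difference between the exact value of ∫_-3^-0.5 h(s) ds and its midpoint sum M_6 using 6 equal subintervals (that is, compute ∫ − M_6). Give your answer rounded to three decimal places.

Exact integral: ∫_-3^-0.5 h(s) ds ≈ -89.63542.
M_6 ≈ -89.18330.
Error ≈ -89.63542 − (-89.18330) ≈ -0.452.

-0.452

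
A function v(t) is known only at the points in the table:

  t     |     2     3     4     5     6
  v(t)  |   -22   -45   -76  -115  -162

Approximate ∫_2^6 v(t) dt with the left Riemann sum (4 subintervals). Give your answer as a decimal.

Δt = 1.
Sum = 1·[(-22) + (-45) + (-76) + (-115)] = -258.

-258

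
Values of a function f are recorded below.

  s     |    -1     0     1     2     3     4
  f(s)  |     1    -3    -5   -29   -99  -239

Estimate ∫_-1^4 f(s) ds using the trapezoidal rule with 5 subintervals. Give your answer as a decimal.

-255

Δs = 1.
T_5 = (1/2)·[1 + 2·(-3) + 2·(-5) + 2·(-29) + 2·(-99) + (-239)] = -255.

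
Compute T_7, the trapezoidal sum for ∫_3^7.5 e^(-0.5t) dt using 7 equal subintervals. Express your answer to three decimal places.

Δt = (7.5 − 3)/7 = 9/14.
f(3) ≈ 0.223, f(51/14) ≈ 0.162, f(30/7) ≈ 0.117, f(69/14) ≈ 0.085, f(39/7) ≈ 0.062, f(87/14) ≈ 0.045, f(48/7) ≈ 0.032, f(7.5) ≈ 0.024.
T_7 = (Δt/2)·[f(t_0) + 2f(t_1) + ... + 2f(t_{6}) + f(t_7)].
Sum ≈ 0.403.

0.403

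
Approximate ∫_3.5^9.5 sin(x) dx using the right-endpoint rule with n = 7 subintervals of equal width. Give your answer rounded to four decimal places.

Δx = (9.5 − 3.5)/7 = 6/7.
Right endpoints: 61/14, 73/14, 85/14, 97/14, 109/14, 121/14, 9.5.
f(61/14) ≈ -0.9376, f(73/14) ≈ -0.8767, f(85/14) ≈ -0.2102, f(97/14) ≈ 0.6015, f(109/14) ≈ 0.9977, f(121/14) ≈ 0.7046, f(9.5) ≈ -0.0752.
Sum = Δx · [f(61/14) + f(73/14) + f(85/14) + ...].
Sum ≈ 0.1751.

0.1751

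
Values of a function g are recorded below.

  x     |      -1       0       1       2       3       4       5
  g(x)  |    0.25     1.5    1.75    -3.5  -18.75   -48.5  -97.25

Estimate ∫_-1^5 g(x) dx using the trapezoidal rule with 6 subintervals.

Δx = 1.
T_6 = (1/2)·[0.25 + 2·1.5 + 2·1.75 + 2·(-3.5) + 2·(-18.75) + 2·(-48.5) + (-97.25)] = -116.

-116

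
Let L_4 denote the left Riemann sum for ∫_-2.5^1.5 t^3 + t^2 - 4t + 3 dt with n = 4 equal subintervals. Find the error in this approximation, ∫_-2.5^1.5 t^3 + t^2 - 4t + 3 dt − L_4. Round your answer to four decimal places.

-0.1667

Exact integral: ∫_-2.5^1.5 f(t) dt ≈ 17.833333.
L_4 = 18.
Error ≈ 17.833333 − 18 ≈ -0.1667.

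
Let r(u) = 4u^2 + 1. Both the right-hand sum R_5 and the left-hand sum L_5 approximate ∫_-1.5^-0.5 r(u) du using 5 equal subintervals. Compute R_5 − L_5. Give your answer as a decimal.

R_5 = 4.56.
L_5 = 6.16.
R_5 − L_5 = -1.6.

-1.6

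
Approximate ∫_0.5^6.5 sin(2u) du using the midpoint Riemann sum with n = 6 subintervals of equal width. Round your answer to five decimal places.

-0.21816

Δu = (6.5 − 0.5)/6 = 1.
Midpoints: 1, 2, 3, 4, 5, 6.
f(1) ≈ 0.90930, f(2) ≈ -0.75680, f(3) ≈ -0.27942, f(4) ≈ 0.98936, f(5) ≈ -0.54402, f(6) ≈ -0.53657.
Sum = Δu · [f(1) + f(2) + f(3) + ...].
Sum ≈ -0.21816.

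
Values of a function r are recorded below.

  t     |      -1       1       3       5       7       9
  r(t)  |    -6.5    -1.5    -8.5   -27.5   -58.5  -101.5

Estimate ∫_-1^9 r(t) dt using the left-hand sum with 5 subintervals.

Δt = 2.
Sum = 2·[(-6.5) + (-1.5) + (-8.5) + (-27.5) + (-58.5)] = -205.

-205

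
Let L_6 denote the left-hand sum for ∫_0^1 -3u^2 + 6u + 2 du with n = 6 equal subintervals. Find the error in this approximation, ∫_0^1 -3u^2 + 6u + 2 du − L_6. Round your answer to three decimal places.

0.264

Exact integral: ∫_0^1 f(u) du = 4.
L_6 ≈ 3.73611.
Error ≈ 4 − 3.73611 ≈ 0.264.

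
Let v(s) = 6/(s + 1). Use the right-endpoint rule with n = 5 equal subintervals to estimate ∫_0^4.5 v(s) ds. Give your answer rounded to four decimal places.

8.3859

Δs = (4.5 − 0)/5 = 0.9.
Right endpoints: 0.9, 1.8, 2.7, 3.6, 4.5.
v(0.9) = 60/19, v(1.8) = 15/7, v(2.7) = 60/37, v(3.6) = 30/23, v(4.5) = 12/11.
Sum = Δs · [v(0.9) + v(1.8) + v(2.7) + v(3.6) + v(4.5)].
Sum ≈ 8.3859.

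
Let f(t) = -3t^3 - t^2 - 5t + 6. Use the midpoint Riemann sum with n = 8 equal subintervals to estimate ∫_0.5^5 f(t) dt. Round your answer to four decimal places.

Δt = (5 − 0.5)/8 = 0.5625.
Midpoints: 0.78125, 1.34375, 1.90625, 2.46875, 3.03125, 3.59375, 4.15625, 4.71875.
f(0.78125) = 1733/32768, f(1.34375) = -321241/32768, f(1.90625) = -915727/32768, f(2.46875) = -1886701/32768, f(3.03125) = -3339139/32768, f(3.59375) = -5378017/32768, f(4.15625) = -8108311/32768, f(4.71875) = -11634997/32768.
Sum = Δt · [f(0.78125) + f(1.34375) + f(1.90625) + ...].
Sum ≈ -542.1478.

-542.1478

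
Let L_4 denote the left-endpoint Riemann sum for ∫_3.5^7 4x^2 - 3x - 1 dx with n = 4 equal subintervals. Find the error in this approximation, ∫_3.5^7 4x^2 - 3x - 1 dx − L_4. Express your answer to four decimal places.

57.9323

Exact integral: ∫_3.5^7 f(x) dx ≈ 341.541667.
L_4 = 283.609375.
Error ≈ 341.541667 − 283.609375 ≈ 57.9323.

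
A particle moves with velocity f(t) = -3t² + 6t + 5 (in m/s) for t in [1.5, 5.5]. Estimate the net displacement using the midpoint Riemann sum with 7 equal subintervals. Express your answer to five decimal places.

Δt = (5.5 − 1.5)/7 = 4/7.
Midpoints: 25/14, 33/14, 41/14, 3.5, 57/14, 65/14, 73/14.
f(25/14) = 1205/196, f(33/14) = 485/196, f(41/14) = -619/196, f(3.5) = -10.75, f(57/14) = -3979/196, f(65/14) = -6235/196, f(73/14) = -8875/196.
Sum = Δt · [f(25/14) + f(33/14) + f(41/14) + ...].
Sum ≈ -58.67347.

-58.67347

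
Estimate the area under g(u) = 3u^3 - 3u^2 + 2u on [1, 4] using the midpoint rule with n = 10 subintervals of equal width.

Δu = (4 − 1)/10 = 0.3.
Midpoints: 1.15, 1.45, 1.75, 2.05, 2.35, 2.65, 2.95, 3.25, 3.55, 3.85.
g(1.15) = 2.895125, g(1.45) = 5.738375, g(1.75) = 10.390625, g(2.05) = 17.337875, g(2.35) = 27.066125, g(2.65) = 40.061375, g(2.95) = 56.809625, g(3.25) = 77.796875, g(3.55) = 103.509125, g(3.85) = 134.432375.
Sum = Δu · [g(1.15) + g(1.45) + g(1.75) + ...].
Sum = 142.81125.

142.81125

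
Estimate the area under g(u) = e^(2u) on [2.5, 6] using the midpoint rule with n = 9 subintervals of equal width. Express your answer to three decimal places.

79289.471

Δu = (6 − 2.5)/9 = 7/18.
Midpoints: 97/36, 37/12, 125/36, 139/36, 4.25, 167/36, 181/36, 65/12, 209/36.
g(97/36) ≈ 218.960, g(37/12) ≈ 476.595, g(125/36) ≈ 1037.371, g(139/36) ≈ 2257.972, g(4.25) ≈ 4914.769, g(167/36) ≈ 10697.633, g(181/36) ≈ 23284.788, g(65/12) ≈ 50682.367, g(209/36) ≈ 110316.756.
Sum = Δu · [g(97/36) + g(37/12) + g(125/36) + ...].
Sum ≈ 79289.471.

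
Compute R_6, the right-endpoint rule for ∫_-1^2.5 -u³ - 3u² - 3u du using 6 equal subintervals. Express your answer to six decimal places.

Δu = (2.5 − (-1))/6 = 7/12.
Right endpoints: -5/12, 1/6, 0.75, 4/3, 23/12, 2.5.
f(-5/12) = 1385/1728, f(1/6) = -127/216, f(0.75) = -4.359375, f(4/3) = -316/27, f(23/12) = -41147/1728, f(2.5) = -41.875.
Sum = Δu · [f(-5/12) + f(1/6) + f(0.75) + ...].
Sum ≈ -47.562934.

-47.562934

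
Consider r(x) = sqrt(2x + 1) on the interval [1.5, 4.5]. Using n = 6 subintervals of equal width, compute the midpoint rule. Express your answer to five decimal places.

7.87617

Δx = (4.5 − 1.5)/6 = 0.5.
Midpoints: 1.75, 2.25, 2.75, 3.25, 3.75, 4.25.
r(1.75) ≈ 2.12132, r(2.25) ≈ 2.34521, r(2.75) ≈ 2.54951, r(3.25) ≈ 2.73861, r(3.75) ≈ 2.91548, r(4.25) ≈ 3.08221.
Sum = Δx · [r(1.75) + r(2.25) + r(2.75) + ...].
Sum ≈ 7.87617.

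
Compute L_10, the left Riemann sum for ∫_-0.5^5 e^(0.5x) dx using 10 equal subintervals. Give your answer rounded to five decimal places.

19.81492

Δx = (5 − (-0.5))/10 = 0.55.
Left endpoints: -0.5, 0.05, 0.6, 1.15, 1.7, 2.25, 2.8, 3.35, 3.9, 4.45.
f(-0.5) ≈ 0.77880, f(0.05) ≈ 1.02532, f(0.6) ≈ 1.34986, f(1.15) ≈ 1.77713, f(1.7) ≈ 2.33965, f(2.25) ≈ 3.08022, f(2.8) ≈ 4.05520, f(3.35) ≈ 5.33880, f(3.9) ≈ 7.02869, f(4.45) ≈ 9.25348.
Sum = Δx · [f(-0.5) + f(0.05) + f(0.6) + ...].
Sum ≈ 19.81492.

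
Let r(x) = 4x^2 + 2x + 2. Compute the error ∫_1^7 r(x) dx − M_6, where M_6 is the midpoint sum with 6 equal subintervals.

2

Exact integral: ∫_1^7 r(x) dx = 516.
M_6 = 514.
Error = 516 − 514 = 2.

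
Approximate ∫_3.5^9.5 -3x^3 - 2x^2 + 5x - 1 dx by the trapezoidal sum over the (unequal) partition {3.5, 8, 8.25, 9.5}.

Subinterval widths: 4.5, 0.25, 1.25.
f(3.5) = -136.625, f(8) = -1625, f(8.25) = -1780.421875, f(9.5) = -2706.125.
On each subinterval the trapezoid contributes (Δx_i/2)·[f(x_{i-1}) + f(x_i)].
Sum = -7193.42578125.

-7193.42578125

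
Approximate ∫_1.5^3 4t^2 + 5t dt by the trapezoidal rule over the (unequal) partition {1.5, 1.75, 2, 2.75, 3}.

48.6875

Subinterval widths: 0.25, 0.25, 0.75, 0.25.
f(1.5) = 16.5, f(1.75) = 21, f(2) = 26, f(2.75) = 44, f(3) = 51.
On each subinterval the trapezoid contributes (Δt_i/2)·[f(t_{i-1}) + f(t_i)].
Sum = 48.6875.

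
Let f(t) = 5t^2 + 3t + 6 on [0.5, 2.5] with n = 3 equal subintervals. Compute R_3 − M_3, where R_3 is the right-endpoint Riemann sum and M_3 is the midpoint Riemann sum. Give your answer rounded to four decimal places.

R_3 ≈ 59.574074.
M_3 ≈ 46.462963.
R_3 − M_3 ≈ 13.1111.

13.1111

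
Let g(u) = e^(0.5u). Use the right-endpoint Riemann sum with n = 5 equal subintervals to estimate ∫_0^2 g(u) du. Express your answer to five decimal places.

Δu = (2 − 0)/5 = 0.4.
Right endpoints: 0.4, 0.8, 1.2, 1.6, 2.
g(0.4) ≈ 1.22140, g(0.8) ≈ 1.49182, g(1.2) ≈ 1.82212, g(1.6) ≈ 2.22554, g(2) ≈ 2.71828.
Sum = Δu · [g(0.4) + g(0.8) + g(1.2) + g(1.6) + g(2)].
Sum ≈ 3.79167.

3.79167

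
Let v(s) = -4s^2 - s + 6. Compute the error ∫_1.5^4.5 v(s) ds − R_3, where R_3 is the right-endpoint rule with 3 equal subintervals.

Exact integral: ∫_1.5^4.5 v(s) ds = -108.
R_3 = -147.5.
Error = -108 − (-147.5) = 39.5.

39.5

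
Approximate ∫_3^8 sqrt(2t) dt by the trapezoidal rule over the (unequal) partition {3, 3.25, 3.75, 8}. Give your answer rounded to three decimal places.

16.266

Subinterval widths: 0.25, 0.5, 4.25.
f(3) ≈ 2.449, f(3.25) ≈ 2.550, f(3.75) ≈ 2.739, f(8) ≈ 4.000.
On each subinterval the trapezoid contributes (Δt_i/2)·[f(t_{i-1}) + f(t_i)].
Sum ≈ 16.266.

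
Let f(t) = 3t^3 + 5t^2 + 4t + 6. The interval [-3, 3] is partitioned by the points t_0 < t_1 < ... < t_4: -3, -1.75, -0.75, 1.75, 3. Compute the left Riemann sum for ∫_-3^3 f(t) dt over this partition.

Subinterval widths: 1.25, 1, 2.5, 1.25.
Left endpoints: -3, -1.75, -0.75, 1.75.
f(-3) = -42, f(-1.75) = -1.765625, f(-0.75) = 4.546875, f(1.75) = 44.390625.
Sum = Σ Δt_i · f(t_i).
Sum = 12.58984375.

12.58984375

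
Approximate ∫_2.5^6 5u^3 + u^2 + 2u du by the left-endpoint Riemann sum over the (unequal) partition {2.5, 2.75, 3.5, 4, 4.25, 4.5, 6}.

Subinterval widths: 0.25, 0.75, 0.5, 0.25, 0.25, 1.5.
Left endpoints: 2.5, 2.75, 3.5, 4, 4.25, 4.5.
f(2.5) = 89.375, f(2.75) = 117.046875, f(3.5) = 233.625, f(4) = 344, f(4.25) = 410.390625, f(4.5) = 484.875.
Sum = Σ Δu_i · f(u_i).
Sum = 1142.8515625.

1142.8515625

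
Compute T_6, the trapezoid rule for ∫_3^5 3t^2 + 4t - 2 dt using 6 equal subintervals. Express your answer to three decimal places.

Δt = (5 − 3)/6 = 1/3.
f(3) = 37, f(10/3) = 134/3, f(11/3) = 53, f(4) = 62, f(13/3) = 215/3, f(14/3) = 82, f(5) = 93.
T_6 = (Δt/2)·[f(t_0) + 2f(t_1) + ... + 2f(t_{5}) + f(t_6)].
Sum ≈ 126.111.

126.111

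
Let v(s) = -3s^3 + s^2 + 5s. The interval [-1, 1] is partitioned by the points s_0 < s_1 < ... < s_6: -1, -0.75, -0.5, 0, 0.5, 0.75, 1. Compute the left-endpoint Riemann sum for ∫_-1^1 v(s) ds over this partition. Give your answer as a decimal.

-0.3125

Subinterval widths: 0.25, 0.25, 0.5, 0.5, 0.25, 0.25.
Left endpoints: -1, -0.75, -0.5, 0, 0.5, 0.75.
v(-1) = -1, v(-0.75) = -1.921875, v(-0.5) = -1.875, v(0) = 0, v(0.5) = 2.375, v(0.75) = 3.046875.
Sum = Σ Δs_i · v(s_i).
Sum = -0.3125.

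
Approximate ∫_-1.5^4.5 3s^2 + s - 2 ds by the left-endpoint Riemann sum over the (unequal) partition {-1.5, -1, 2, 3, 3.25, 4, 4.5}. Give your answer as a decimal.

70.328125

Subinterval widths: 0.5, 3, 1, 0.25, 0.75, 0.5.
Left endpoints: -1.5, -1, 2, 3, 3.25, 4.
f(-1.5) = 3.25, f(-1) = 0, f(2) = 12, f(3) = 28, f(3.25) = 32.9375, f(4) = 50.
Sum = Σ Δs_i · f(s_i).
Sum = 70.328125.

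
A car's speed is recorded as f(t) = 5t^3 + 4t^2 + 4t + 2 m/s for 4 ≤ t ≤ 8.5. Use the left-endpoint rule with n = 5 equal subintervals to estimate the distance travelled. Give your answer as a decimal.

Δt = (8.5 − 4)/5 = 0.9.
Left endpoints: 4, 4.9, 5.8, 6.7, 7.6.
f(4) = 402, f(4.9) = 705.885, f(5.8) = 1135.32, f(6.7) = 1712.175, f(7.6) = 2458.32.
Sum = Δt · [f(4) + f(4.9) + f(5.8) + f(6.7) + f(7.6)].
Sum = 5772.33.

5772.33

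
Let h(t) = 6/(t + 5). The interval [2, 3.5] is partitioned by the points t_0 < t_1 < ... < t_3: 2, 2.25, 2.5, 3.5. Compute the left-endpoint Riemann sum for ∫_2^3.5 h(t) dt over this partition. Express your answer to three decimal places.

Subinterval widths: 0.25, 0.25, 1.
Left endpoints: 2, 2.25, 2.5.
h(2) = 6/7, h(2.25) = 24/29, h(2.5) = 0.8.
Sum = Σ Δt_i · h(t_i).
Sum ≈ 1.221.

1.221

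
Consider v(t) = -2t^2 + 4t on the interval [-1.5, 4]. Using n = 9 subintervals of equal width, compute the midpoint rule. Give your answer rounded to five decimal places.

-17.07433

Δt = (4 − (-1.5))/9 = 11/18.
Midpoints: -43/36, -7/12, 1/36, 23/36, 1.25, 67/36, 89/36, 37/12, 133/36.
v(-43/36) = -4945/648, v(-7/12) = -217/72, v(1/36) = 71/648, v(23/36) = 1127/648, v(1.25) = 1.875, v(67/36) = 335/648, v(89/36) = -1513/648, v(37/12) = -481/72, v(133/36) = -8113/648.
Sum = Δt · [v(-43/36) + v(-7/12) + v(1/36) + ...].
Sum ≈ -17.07433.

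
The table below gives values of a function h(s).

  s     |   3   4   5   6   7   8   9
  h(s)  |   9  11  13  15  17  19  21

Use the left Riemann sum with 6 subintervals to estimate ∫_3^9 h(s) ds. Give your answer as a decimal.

84

Δs = 1.
Sum = 1·[9 + 11 + 13 + 15 + 17 + 19] = 84.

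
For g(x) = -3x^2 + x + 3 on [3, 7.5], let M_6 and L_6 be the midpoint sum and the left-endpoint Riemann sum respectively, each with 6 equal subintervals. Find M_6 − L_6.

M_6 = -357.1171875.
L_6 = -307.546875.
M_6 − L_6 = -49.5703125.

-49.5703125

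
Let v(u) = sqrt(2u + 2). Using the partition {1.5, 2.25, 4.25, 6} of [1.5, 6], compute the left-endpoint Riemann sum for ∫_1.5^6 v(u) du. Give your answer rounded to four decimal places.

Subinterval widths: 0.75, 2, 1.75.
Left endpoints: 1.5, 2.25, 4.25.
v(1.5) ≈ 2.2361, v(2.25) ≈ 2.5495, v(4.25) ≈ 3.2404.
Sum = Σ Δu_i · v(u_i).
Sum ≈ 12.4467.

12.4467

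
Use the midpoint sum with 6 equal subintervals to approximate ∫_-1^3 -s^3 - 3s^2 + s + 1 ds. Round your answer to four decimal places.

-39.1111

Δs = (3 − (-1))/6 = 2/3.
Midpoints: -2/3, 0, 2/3, 4/3, 2, 8/3.
f(-2/3) = -19/27, f(0) = 1, f(2/3) = 1/27, f(4/3) = -145/27, f(2) = -17, f(8/3) = -989/27.
Sum = Δs · [f(-2/3) + f(0) + f(2/3) + ...].
Sum ≈ -39.1111.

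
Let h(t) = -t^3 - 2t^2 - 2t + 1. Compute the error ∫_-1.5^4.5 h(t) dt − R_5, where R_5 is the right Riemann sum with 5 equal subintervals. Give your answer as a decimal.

Exact integral: ∫_-1.5^4.5 h(t) dt = -176.25.
R_5 = -271.11.
Error = -176.25 − (-271.11) = 94.86.

94.86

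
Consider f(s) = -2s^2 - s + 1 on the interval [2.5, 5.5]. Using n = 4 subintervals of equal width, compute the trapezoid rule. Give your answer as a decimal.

-110.0625

Δs = (5.5 − 2.5)/4 = 0.75.
f(2.5) = -14, f(3.25) = -23.375, f(4) = -35, f(4.75) = -48.875, f(5.5) = -65.
T_4 = (Δs/2)·[f(s_0) + 2f(s_1) + 2f(s_2) + 2f(s_3) + f(s_4)].
Sum = -110.0625.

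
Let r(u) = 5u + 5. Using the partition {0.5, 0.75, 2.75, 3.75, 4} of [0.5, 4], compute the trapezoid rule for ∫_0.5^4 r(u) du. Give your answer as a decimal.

56.875

Subinterval widths: 0.25, 2, 1, 0.25.
r(0.5) = 7.5, r(0.75) = 8.75, r(2.75) = 18.75, r(3.75) = 23.75, r(4) = 25.
On each subinterval the trapezoid contributes (Δu_i/2)·[r(u_{i-1}) + r(u_i)].
Sum = 56.875.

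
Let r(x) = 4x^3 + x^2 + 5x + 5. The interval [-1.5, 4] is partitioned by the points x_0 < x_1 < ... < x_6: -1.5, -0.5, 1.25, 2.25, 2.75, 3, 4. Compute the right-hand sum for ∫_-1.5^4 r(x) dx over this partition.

491.21875

Subinterval widths: 1, 1.75, 1, 0.5, 0.25, 1.
Right endpoints: -0.5, 1.25, 2.25, 2.75, 3, 4.
r(-0.5) = 2.25, r(1.25) = 20.625, r(2.25) = 66.875, r(2.75) = 109.5, r(3) = 137, r(4) = 297.
Sum = Σ Δx_i · r(x_i).
Sum = 491.21875.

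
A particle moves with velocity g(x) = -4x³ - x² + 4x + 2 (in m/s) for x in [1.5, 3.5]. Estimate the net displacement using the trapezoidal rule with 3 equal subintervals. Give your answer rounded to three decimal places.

Δx = (3.5 − 1.5)/3 = 2/3.
g(1.5) = -7.75, g(13/6) = -3749/108, g(17/6) = -9253/108, g(3.5) = -167.75.
T_3 = (Δx/2)·[g(x_0) + 2g(x_1) + 2g(x_2) + g(x_3)].
Sum ≈ -138.759.

-138.759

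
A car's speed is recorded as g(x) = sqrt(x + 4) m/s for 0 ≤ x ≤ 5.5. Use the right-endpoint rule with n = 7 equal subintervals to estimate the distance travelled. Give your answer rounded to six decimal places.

14.607953

Δx = (5.5 − 0)/7 = 11/14.
Right endpoints: 11/14, 11/7, 33/14, 22/7, 55/14, 33/7, 5.5.
g(11/14) ≈ 2.187628, g(11/7) ≈ 2.360387, g(33/14) ≈ 2.521338, g(22/7) ≈ 2.672612, g(55/14) ≈ 2.815772, g(33/7) ≈ 2.951997, g(5.5) ≈ 3.082207.
Sum = Δx · [g(11/14) + g(11/7) + g(33/14) + ...].
Sum ≈ 14.607953.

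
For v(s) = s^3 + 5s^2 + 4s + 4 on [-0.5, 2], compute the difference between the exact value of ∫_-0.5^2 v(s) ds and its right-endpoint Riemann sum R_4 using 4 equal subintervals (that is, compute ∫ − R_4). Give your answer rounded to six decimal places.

Exact integral: ∫_-0.5^2 v(s) ds ≈ 35.02604167.
R_4 ≈ 47.72949219.
Error ≈ 35.02604167 − 47.72949219 ≈ -12.703451.

-12.703451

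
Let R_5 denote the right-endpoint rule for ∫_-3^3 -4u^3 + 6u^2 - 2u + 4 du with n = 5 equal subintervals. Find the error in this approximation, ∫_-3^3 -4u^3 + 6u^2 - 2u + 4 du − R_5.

Exact integral: ∫_-3^3 f(u) du = 132.
R_5 = 3.84.
Error = 132 − 3.84 = 128.16.

128.16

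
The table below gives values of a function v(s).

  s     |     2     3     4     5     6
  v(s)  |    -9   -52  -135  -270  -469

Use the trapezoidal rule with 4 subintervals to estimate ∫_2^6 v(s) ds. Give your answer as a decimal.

-696

Δs = 1.
T_4 = (1/2)·[(-9) + 2·(-52) + 2·(-135) + 2·(-270) + (-469)] = -696.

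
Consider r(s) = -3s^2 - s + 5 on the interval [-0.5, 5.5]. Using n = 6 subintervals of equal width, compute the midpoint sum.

-150

Δs = (5.5 − (-0.5))/6 = 1.
Midpoints: 0, 1, 2, 3, 4, 5.
r(0) = 5, r(1) = 1, r(2) = -9, r(3) = -25, r(4) = -47, r(5) = -75.
Sum = Δs · [r(0) + r(1) + r(2) + ...].
Sum = -150.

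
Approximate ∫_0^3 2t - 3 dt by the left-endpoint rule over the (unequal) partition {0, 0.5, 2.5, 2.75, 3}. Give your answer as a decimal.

-4.375

Subinterval widths: 0.5, 2, 0.25, 0.25.
Left endpoints: 0, 0.5, 2.5, 2.75.
f(0) = -3, f(0.5) = -2, f(2.5) = 2, f(2.75) = 2.5.
Sum = Σ Δt_i · f(t_i).
Sum = -4.375.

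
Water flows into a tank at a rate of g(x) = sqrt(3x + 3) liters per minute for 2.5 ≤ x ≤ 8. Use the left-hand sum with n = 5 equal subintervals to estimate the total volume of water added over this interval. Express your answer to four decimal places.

Δx = (8 − 2.5)/5 = 1.1.
Left endpoints: 2.5, 3.6, 4.7, 5.8, 6.9.
g(2.5) ≈ 3.2404, g(3.6) ≈ 3.7148, g(4.7) ≈ 4.1352, g(5.8) ≈ 4.5166, g(6.9) ≈ 4.8683.
Sum = Δx · [g(2.5) + g(3.6) + g(4.7) + g(5.8) + g(6.9)].
Sum ≈ 22.5229.

22.5229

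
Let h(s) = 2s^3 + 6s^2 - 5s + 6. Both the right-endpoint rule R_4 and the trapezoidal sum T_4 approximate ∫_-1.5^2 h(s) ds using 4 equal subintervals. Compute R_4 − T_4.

6.890625

R_4 ≈ 55.083984.
T_4 ≈ 48.193359.
R_4 − T_4 = 6.890625.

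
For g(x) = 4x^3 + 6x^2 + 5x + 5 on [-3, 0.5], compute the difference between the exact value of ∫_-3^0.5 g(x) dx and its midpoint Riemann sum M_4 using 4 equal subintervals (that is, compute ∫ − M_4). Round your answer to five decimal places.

-2.00977

Exact integral: ∫_-3^0.5 g(x) dx = -31.0625.
M_4 ≈ -29.0527344.
Error ≈ -31.0625 − (-29.0527344) ≈ -2.00977.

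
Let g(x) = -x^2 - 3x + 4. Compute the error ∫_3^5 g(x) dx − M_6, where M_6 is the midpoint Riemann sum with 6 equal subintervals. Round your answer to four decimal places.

-0.0185

Exact integral: ∫_3^5 g(x) dx ≈ -48.666667.
M_6 ≈ -48.648148.
Error ≈ -48.666667 − (-48.648148) ≈ -0.0185.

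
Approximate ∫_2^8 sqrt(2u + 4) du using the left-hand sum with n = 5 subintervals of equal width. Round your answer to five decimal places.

Δu = (8 − 2)/5 = 1.2.
Left endpoints: 2, 3.2, 4.4, 5.6, 6.8.
f(2) ≈ 2.82843, f(3.2) ≈ 3.22490, f(4.4) ≈ 3.57771, f(5.6) ≈ 3.89872, f(6.8) ≈ 4.19524.
Sum = Δu · [f(2) + f(3.2) + f(4.4) + f(5.6) + f(6.8)].
Sum ≈ 21.26999.

21.26999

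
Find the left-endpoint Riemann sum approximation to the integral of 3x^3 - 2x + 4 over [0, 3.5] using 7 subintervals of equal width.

86.1875

Δx = (3.5 − 0)/7 = 0.5.
Left endpoints: 0, 0.5, 1, 1.5, 2, 2.5, 3.
f(0) = 4, f(0.5) = 3.375, f(1) = 5, f(1.5) = 11.125, f(2) = 24, f(2.5) = 45.875, f(3) = 79.
Sum = Δx · [f(0) + f(0.5) + f(1) + ...].
Sum = 86.1875.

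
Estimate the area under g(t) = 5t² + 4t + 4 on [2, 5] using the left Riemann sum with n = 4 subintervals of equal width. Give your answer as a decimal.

206.53125

Δt = (5 − 2)/4 = 0.75.
Left endpoints: 2, 2.75, 3.5, 4.25.
g(2) = 32, g(2.75) = 52.8125, g(3.5) = 79.25, g(4.25) = 111.3125.
Sum = Δt · [g(2) + g(2.75) + g(3.5) + g(4.25)].
Sum = 206.53125.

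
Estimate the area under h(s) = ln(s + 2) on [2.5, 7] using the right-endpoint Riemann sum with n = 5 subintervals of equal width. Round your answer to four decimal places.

8.8111

Δs = (7 − 2.5)/5 = 0.9.
Right endpoints: 3.4, 4.3, 5.2, 6.1, 7.
h(3.4) ≈ 1.6864, h(4.3) ≈ 1.8405, h(5.2) ≈ 1.9741, h(6.1) ≈ 2.0919, h(7) ≈ 2.1972.
Sum = Δs · [h(3.4) + h(4.3) + h(5.2) + h(6.1) + h(7)].
Sum ≈ 8.8111.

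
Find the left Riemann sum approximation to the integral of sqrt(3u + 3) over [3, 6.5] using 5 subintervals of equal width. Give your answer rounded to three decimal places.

14.027

Δu = (6.5 − 3)/5 = 0.7.
Left endpoints: 3, 3.7, 4.4, 5.1, 5.8.
f(3) ≈ 3.464, f(3.7) ≈ 3.755, f(4.4) ≈ 4.025, f(5.1) ≈ 4.278, f(5.8) ≈ 4.517.
Sum = Δu · [f(3) + f(3.7) + f(4.4) + f(5.1) + f(5.8)].
Sum ≈ 14.027.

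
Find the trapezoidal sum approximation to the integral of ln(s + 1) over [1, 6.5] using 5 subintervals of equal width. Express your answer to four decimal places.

8.1890

Δs = (6.5 − 1)/5 = 1.1.
f(1) ≈ 0.6931, f(2.1) ≈ 1.1314, f(3.2) ≈ 1.4351, f(4.3) ≈ 1.6677, f(5.4) ≈ 1.8563, f(6.5) ≈ 2.0149.
T_5 = (Δs/2)·[f(s_0) + 2f(s_1) + ... + 2f(s_{4}) + f(s_5)].
Sum ≈ 8.1890.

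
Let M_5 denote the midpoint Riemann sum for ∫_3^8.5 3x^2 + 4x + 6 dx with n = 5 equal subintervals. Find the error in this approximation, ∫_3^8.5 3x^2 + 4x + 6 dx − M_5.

1.66375

Exact integral: ∫_3^8.5 f(x) dx = 746.625.
M_5 = 744.96125.
Error = 746.625 − 744.96125 = 1.66375.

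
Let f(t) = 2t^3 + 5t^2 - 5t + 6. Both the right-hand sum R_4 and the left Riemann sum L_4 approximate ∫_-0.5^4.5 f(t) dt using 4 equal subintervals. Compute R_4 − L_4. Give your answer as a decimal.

R_4 = 520.15625.
L_4 = 198.28125.
R_4 − L_4 = 321.875.

321.875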